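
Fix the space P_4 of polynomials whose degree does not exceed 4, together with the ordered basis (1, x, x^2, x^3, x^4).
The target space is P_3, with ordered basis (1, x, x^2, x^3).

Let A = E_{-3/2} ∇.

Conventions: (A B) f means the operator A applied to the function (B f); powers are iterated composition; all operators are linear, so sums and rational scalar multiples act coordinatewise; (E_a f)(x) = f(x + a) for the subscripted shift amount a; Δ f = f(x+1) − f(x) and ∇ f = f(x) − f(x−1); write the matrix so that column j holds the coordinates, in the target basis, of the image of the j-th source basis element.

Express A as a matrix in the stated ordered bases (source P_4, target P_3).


the matrix is [[0, 1, -4, 49/4, -34]; [0, 0, 2, -12, 49]; [0, 0, 0, 3, -24]; [0, 0, 0, 0, 4]] (rows listed top to bottom)

image of 1: 0
image of x: 1
image of x^2: 2x - 4
image of x^3: 3x^2 - 12x + 49/4
image of x^4: 4x^3 - 24x^2 + 49x - 34
each image's coordinates form column j of the matrix


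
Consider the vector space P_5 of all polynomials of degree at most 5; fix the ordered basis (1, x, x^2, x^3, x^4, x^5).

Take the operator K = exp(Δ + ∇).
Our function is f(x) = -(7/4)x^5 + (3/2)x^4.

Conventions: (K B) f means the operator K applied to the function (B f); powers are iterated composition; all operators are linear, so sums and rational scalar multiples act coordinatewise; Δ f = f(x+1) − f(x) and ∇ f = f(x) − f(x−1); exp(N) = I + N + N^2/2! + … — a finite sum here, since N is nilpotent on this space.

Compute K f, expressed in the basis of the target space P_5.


order-1 term: -(35/2)x^4 + 12x^3 - 35x^2 + 12x - 7/2
order-2 term: -70x^3 + 36x^2 - 140x + 24
order-3 term: -140x^2 + 48x - 140
order-4 term: -140x + 24
order-5 term: -56
the series for exp(Δ + ∇) f terminates at order 5
exp(Δ + ∇) f = -(7/4)x^5 - 16x^4 - 58x^3 - 139x^2 - 220x - 303/2

g(x) = -(7/4)x^5 - 16x^4 - 58x^3 - 139x^2 - 220x - 303/2


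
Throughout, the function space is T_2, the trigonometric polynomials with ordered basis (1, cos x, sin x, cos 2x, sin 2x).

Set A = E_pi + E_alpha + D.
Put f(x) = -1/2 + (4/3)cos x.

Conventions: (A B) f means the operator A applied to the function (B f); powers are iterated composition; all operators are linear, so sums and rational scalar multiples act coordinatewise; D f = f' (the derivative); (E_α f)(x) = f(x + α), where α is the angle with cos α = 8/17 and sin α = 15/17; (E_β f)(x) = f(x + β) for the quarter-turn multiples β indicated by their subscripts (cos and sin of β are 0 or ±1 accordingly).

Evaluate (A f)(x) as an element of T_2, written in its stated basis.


the image equals g(x) = -1 - (12/17)cos x - (128/51)sin x

E_pi f = -1/2 - (4/3)cos x
E_alpha f = -1/2 + (32/51)cos x - (20/17)sin x
D f = -(4/3)sin x
(E_pi + E_alpha + D) f = -1 - (12/17)cos x - (128/51)sin x


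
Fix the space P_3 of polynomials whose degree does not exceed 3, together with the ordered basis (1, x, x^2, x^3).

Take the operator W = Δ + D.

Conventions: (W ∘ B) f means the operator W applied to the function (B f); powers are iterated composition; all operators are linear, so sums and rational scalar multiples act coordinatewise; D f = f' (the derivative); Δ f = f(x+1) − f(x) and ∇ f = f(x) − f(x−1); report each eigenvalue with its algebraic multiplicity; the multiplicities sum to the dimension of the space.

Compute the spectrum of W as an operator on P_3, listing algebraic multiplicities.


λ = 0 (multiplicity 4)

image of 1: 0
image of x: 2
image of x^2: 4x + 1
image of x^3: 6x^2 + 3x + 1
the matrix is upper triangular; its diagonal is (0, 0, 0, 0)
for a triangular matrix the eigenvalues are the diagonal entries, with algebraic multiplicity their repetition count


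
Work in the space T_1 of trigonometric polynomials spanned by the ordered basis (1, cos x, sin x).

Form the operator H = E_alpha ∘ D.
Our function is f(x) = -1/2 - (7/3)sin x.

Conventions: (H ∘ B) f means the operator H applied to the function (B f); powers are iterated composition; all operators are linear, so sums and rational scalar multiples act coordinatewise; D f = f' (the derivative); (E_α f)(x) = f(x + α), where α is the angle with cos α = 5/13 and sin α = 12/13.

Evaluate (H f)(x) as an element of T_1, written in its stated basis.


g(x) = -(35/39)cos x + (28/13)sin x

D f = -(7/3)cos x
E_alpha D f = -(35/39)cos x + (28/13)sin x


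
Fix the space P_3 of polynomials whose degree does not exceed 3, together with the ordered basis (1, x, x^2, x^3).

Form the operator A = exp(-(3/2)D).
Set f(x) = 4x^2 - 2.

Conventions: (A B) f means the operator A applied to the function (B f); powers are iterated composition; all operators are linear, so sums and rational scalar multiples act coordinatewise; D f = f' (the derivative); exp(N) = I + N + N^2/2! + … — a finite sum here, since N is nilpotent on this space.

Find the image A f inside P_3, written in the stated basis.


the result is g(x) = 4x^2 - 12x + 7

order-1 term: -12x
order-2 term: 9
the series for exp(-(3/2)D) f terminates at order 2
exp(-(3/2)D) f = 4x^2 - 12x + 7


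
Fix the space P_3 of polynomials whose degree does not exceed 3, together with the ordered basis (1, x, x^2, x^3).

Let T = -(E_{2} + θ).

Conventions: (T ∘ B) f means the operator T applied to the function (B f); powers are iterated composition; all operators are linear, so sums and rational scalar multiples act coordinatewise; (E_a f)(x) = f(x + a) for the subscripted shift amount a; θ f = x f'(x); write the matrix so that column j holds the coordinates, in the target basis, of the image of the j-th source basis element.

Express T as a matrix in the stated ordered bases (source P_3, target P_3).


image of 1: -1
image of x: -2x - 2
image of x^2: -3x^2 - 4x - 4
image of x^3: -4x^3 - 6x^2 - 12x - 8
each image's coordinates form column j of the matrix

the matrix is [[-1, -2, -4, -8]; [0, -2, -4, -12]; [0, 0, -3, -6]; [0, 0, 0, -4]] (rows listed top to bottom)


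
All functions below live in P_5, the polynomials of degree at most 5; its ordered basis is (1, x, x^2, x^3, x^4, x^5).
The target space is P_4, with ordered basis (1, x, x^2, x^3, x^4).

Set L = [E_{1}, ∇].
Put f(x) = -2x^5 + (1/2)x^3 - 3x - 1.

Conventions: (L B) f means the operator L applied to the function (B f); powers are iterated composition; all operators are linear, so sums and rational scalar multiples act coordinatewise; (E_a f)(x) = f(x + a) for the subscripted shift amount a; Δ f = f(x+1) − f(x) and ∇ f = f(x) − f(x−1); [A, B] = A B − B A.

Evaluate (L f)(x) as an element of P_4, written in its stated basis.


∇ f = -10x^4 + 20x^3 - (37/2)x^2 + (17/2)x - 9/2
E_{1} ∇ f = -10x^4 - 20x^3 - (37/2)x^2 - (17/2)x - 9/2
E_{1} f = -2x^5 - 10x^4 - (39/2)x^3 - (37/2)x^2 - (23/2)x - 11/2
∇ E_{1} f = -10x^4 - 20x^3 - (37/2)x^2 - (17/2)x - 9/2
[E_{1}, ∇] f = 0

g(x) = 0


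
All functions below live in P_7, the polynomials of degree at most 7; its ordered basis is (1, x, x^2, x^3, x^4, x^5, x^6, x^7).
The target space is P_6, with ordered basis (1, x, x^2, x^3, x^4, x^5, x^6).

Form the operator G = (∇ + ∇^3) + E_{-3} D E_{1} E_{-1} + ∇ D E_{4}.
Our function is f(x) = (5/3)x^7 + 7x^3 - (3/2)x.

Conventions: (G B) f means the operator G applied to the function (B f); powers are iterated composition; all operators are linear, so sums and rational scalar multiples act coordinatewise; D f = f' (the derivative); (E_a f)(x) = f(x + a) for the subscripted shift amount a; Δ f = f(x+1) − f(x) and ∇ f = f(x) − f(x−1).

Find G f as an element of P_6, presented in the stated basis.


the image equals g(x) = (70/3)x^6 - 175x^5 + (9625/3)x^4 + 175x^3 + 50127x^2 + (93730/3)x + 153541/3

∇ f = (35/3)x^6 - 35x^5 + (175/3)x^4 - (175/3)x^3 + 56x^2 - (98/3)x + 43/6
∇ f = (35/3)x^6 - 35x^5 + (175/3)x^4 - (175/3)x^3 + 56x^2 - (98/3)x + 43/6
∇ ∇ f = 70x^5 - 350x^4 + (2450/3)x^3 - 1050x^2 + (2296/3)x - 252
∇ ∇ ∇ f = 350x^4 - 2100x^3 + 5250x^2 - 6300x + 3052
(∇ + ∇^3) f = (35/3)x^6 - 35x^5 + (1225/3)x^4 - (6475/3)x^3 + 5306x^2 - (18998/3)x + 18355/6
E_{-1} f = (5/3)x^7 - (35/3)x^6 + 35x^5 - (175/3)x^4 + (196/3)x^3 - 56x^2 + (187/6)x - 43/6
E_{1} E_{-1} f = (5/3)x^7 + 7x^3 - (3/2)x
D E_{1} E_{-1} f = (35/3)x^6 + 21x^2 - 3/2
E_{-3} (D E_{1} E_{-1}) f = (35/3)x^6 - 210x^5 + 1575x^4 - 6300x^3 + 14196x^2 - 17136x + 17385/2
E_{4} f = (5/3)x^7 + (140/3)x^6 + 560x^5 + (11200/3)x^4 + (44821/3)x^3 + 35924x^2 + (288727/6)x + 83246/3
D E_{4} f = (35/3)x^6 + 280x^5 + 2800x^4 + (44800/3)x^3 + 44821x^2 + 71848x + 288727/6
∇ D E_{4} f = 70x^5 + 1225x^4 + (25900/3)x^3 + 30625x^2 + 54712x + 118286/3
((∇ + ∇^3) + E_{-3} D E_{1} E_{-1} + ∇ D E_{4}) f = (70/3)x^6 - 175x^5 + (9625/3)x^4 + 175x^3 + 50127x^2 + (93730/3)x + 153541/3


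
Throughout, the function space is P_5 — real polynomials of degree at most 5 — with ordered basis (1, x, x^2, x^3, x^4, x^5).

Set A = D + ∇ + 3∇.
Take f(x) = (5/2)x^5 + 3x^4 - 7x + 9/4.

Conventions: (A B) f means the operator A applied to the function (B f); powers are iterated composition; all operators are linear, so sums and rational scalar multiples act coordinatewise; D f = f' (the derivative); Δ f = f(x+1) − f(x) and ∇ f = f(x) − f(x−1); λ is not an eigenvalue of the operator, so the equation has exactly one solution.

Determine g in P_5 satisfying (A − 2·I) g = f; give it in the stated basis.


write g with unknown coordinates in the stated basis and equate coefficients in (A − 2·I) g = f
solving from the highest basis element down gives g = -(5/4)x^5 - (137/8)x^4 - (585/4)x^3 - (7331/8)x^2 - (30603/8)x - 127881/16
check: A g = -(125/4)x^4 - (585/2)x^3 - (7331/4)x^2 - (30631/4)x - 127863/8
so A g − 2·g = (5/2)x^5 + 3x^4 - 7x + 9/4 = f ✓

the image equals g(x) = -(5/4)x^5 - (137/8)x^4 - (585/4)x^3 - (7331/8)x^2 - (30603/8)x - 127881/16


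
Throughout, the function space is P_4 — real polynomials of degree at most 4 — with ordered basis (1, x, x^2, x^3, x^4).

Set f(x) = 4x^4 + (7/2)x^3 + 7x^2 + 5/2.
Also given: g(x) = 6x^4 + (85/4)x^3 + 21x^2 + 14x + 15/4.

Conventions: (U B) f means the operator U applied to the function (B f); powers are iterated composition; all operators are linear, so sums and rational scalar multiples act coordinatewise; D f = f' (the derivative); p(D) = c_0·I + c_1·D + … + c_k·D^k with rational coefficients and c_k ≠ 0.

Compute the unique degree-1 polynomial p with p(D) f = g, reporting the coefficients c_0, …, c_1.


p(D) = (3/2)·I + D, i.e. c_0 = 3/2, c_1 = 1

D^0 f = 4x^4 + (7/2)x^3 + 7x^2 + 5/2
D^1 f = 16x^3 + (21/2)x^2 + 14x
matching coefficients of g against c_0 f + c_1 Df + … from the top degree down determines the c_i
solution: c_0 = 3/2, c_1 = 1


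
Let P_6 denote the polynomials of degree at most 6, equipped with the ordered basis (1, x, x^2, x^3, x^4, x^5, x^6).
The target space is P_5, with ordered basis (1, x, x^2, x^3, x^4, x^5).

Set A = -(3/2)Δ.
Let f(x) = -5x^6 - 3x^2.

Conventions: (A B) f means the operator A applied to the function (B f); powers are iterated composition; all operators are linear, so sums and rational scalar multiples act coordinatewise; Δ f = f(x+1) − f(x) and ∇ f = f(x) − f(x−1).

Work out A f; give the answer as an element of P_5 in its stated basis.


Δ f = -30x^5 - 75x^4 - 100x^3 - 75x^2 - 36x - 8
(-(3/2)Δ) f = 45x^5 + (225/2)x^4 + 150x^3 + (225/2)x^2 + 54x + 12

g(x) = 45x^5 + (225/2)x^4 + 150x^3 + (225/2)x^2 + 54x + 12


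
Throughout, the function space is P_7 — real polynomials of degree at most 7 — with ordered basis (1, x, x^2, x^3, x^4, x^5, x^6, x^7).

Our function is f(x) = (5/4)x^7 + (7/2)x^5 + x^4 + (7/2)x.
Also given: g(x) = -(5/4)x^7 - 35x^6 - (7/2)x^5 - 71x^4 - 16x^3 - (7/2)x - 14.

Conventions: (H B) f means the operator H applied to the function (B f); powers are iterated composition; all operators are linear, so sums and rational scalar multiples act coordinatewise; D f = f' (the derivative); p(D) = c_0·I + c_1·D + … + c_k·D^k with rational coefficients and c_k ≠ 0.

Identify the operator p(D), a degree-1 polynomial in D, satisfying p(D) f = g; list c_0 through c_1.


D^0 f = (5/4)x^7 + (7/2)x^5 + x^4 + (7/2)x
D^1 f = (35/4)x^6 + (35/2)x^4 + 4x^3 + 7/2
matching coefficients of g against c_0 f + c_1 Df + … from the top degree down determines the c_i
solution: c_0 = -1, c_1 = -4

c_0 = -1, c_1 = -4


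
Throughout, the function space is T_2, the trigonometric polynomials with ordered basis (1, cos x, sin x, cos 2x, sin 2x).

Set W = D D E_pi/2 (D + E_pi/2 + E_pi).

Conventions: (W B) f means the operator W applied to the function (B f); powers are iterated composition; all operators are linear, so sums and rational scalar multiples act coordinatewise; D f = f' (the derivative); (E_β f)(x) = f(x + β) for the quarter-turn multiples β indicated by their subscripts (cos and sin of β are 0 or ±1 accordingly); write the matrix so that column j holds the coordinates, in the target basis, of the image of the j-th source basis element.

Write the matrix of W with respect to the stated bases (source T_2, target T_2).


image of 1: 0
image of cos x: 2cos x - sin x
image of sin x: cos x + 2sin x
image of cos 2x: -8sin 2x
image of sin 2x: 8cos 2x
each image's coordinates form column j of the matrix

the matrix is [[0, 0, 0, 0, 0]; [0, 2, 1, 0, 0]; [0, -1, 2, 0, 0]; [0, 0, 0, 0, 8]; [0, 0, 0, -8, 0]] (rows listed top to bottom)


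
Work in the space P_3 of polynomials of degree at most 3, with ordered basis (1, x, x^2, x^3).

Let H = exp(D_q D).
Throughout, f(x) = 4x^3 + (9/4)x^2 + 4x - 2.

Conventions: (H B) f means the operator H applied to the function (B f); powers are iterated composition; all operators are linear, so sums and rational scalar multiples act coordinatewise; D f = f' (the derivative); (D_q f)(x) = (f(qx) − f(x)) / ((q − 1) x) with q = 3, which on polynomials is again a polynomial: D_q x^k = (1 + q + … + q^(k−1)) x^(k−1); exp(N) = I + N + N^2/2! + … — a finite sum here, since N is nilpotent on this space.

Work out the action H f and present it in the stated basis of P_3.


g(x) = 4x^3 + (9/4)x^2 + 52x + 5/2

order-1 term: 48x + 9/2
the series for exp(D_q D) f terminates at order 1
exp(D_q D) f = 4x^3 + (9/4)x^2 + 52x + 5/2


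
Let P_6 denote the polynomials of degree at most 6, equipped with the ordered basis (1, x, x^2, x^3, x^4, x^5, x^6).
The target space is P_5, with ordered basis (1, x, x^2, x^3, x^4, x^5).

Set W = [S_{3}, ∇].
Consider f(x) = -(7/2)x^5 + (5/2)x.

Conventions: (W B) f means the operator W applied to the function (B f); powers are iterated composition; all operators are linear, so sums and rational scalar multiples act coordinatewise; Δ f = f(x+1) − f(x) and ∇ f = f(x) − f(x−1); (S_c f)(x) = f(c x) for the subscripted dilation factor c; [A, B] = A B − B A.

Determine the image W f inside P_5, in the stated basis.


∇ f = -(35/2)x^4 + 35x^3 - 35x^2 + (35/2)x - 1
S_{3} ∇ f = -(2835/2)x^4 + 945x^3 - 315x^2 + (105/2)x - 1
S_{3} f = -(1701/2)x^5 + (15/2)x
∇ S_{3} f = -(8505/2)x^4 + 8505x^3 - 8505x^2 + (8505/2)x - 843
[S_{3}, ∇] f = 2835x^4 - 7560x^3 + 8190x^2 - 4200x + 842

the image equals g(x) = 2835x^4 - 7560x^3 + 8190x^2 - 4200x + 842


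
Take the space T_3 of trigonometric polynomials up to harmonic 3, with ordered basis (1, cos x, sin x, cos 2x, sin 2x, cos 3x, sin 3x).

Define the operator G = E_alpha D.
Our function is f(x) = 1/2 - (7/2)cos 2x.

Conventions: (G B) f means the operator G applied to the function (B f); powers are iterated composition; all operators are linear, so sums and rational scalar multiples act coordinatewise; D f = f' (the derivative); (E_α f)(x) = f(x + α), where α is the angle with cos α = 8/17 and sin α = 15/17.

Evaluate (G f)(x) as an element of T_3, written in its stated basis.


D f = 7sin 2x
E_alpha D f = (1680/289)cos 2x - (1127/289)sin 2x

the image equals g(x) = (1680/289)cos 2x - (1127/289)sin 2x


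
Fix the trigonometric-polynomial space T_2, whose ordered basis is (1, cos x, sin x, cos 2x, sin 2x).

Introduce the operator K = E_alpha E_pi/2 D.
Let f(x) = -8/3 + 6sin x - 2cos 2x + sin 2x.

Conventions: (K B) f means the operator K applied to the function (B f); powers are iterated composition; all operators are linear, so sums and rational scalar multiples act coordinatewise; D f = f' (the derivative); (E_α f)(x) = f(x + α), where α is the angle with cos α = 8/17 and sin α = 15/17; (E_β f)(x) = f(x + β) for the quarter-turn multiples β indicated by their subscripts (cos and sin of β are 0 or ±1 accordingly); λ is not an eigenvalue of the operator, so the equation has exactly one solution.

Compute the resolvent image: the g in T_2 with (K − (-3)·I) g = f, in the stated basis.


write g with unknown coordinates in the stated basis and equate coefficients in (K − (-3)·I) g = f
solving from the highest basis element down gives g = -8/9 + (45/61)cos x + (129/61)sin x - (3016/6637)cos 2x + (703/6637)sin 2x
check: K g = -(135/61)cos x - (21/61)sin x - (4226/6637)cos 2x + (4528/6637)sin 2x
so K g − (-3)·g = -8/3 + 6sin x - 2cos 2x + sin 2x = f ✓

g(x) = -8/9 + (45/61)cos x + (129/61)sin x - (3016/6637)cos 2x + (703/6637)sin 2x


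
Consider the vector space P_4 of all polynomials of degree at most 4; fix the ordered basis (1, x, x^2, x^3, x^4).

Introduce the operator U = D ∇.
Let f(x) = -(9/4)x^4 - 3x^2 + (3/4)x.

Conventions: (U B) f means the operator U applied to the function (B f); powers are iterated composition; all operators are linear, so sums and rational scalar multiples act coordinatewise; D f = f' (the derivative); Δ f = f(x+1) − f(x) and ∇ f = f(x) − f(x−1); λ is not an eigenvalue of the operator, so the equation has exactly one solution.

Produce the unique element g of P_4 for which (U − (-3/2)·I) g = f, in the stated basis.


the result is g(x) = -(3/2)x^4 + 10x^2 - (23/2)x - 28/3

write g with unknown coordinates in the stated basis and equate coefficients in (U − (-3/2)·I) g = f
solving from the highest basis element down gives g = -(3/2)x^4 + 10x^2 - (23/2)x - 28/3
check: U g = -18x^2 + 18x + 14
so U g − (-3/2)·g = -(9/4)x^4 - 3x^2 + (3/4)x = f ✓


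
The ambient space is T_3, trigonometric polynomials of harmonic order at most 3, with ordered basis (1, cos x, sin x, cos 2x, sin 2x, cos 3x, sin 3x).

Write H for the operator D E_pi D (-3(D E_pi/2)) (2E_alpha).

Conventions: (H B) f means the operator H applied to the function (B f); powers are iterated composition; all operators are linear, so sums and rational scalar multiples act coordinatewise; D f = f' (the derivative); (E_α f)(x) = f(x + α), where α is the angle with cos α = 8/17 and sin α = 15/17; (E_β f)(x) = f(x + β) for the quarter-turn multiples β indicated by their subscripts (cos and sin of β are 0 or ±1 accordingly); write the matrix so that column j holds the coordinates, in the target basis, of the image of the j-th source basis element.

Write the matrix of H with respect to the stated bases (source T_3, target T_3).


image of 1: 0
image of cos x: (48/17)cos x - (90/17)sin x
image of sin x: (90/17)cos x + (48/17)sin x
image of cos 2x: (11520/289)cos 2x - (7728/289)sin 2x
image of sin 2x: (7728/289)cos 2x + (11520/289)sin 2x
image of cos 3x: (791856/4913)cos 3x - (80190/4913)sin 3x
image of sin 3x: (80190/4913)cos 3x + (791856/4913)sin 3x
each image's coordinates form column j of the matrix

the matrix is [[0, 0, 0, 0, 0, 0, 0]; [0, 48/17, 90/17, 0, 0, 0, 0]; [0, -90/17, 48/17, 0, 0, 0, 0]; [0, 0, 0, 11520/289, 7728/289, 0, 0]; [0, 0, 0, -7728/289, 11520/289, 0, 0]; [0, 0, 0, 0, 0, 791856/4913, 80190/4913]; [0, 0, 0, 0, 0, -80190/4913, 791856/4913]] (rows listed top to bottom)


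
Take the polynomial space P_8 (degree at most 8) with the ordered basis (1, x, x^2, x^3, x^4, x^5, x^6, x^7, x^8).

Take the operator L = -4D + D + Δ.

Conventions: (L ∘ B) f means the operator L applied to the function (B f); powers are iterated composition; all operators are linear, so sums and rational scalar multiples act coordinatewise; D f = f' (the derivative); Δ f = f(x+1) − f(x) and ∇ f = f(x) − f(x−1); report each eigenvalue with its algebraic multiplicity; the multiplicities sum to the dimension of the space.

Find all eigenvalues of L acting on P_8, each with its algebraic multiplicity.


image of 1: 0
image of x: -2
image of x^2: -4x + 1
image of x^3: -6x^2 + 3x + 1
image of x^4: -8x^3 + 6x^2 + 4x + 1
image of x^5: -10x^4 + 10x^3 + 10x^2 + 5x + 1
image of x^6: -12x^5 + 15x^4 + 20x^3 + 15x^2 + 6x + 1
image of x^7: -14x^6 + 21x^5 + 35x^4 + 35x^3 + 21x^2 + 7x + 1
image of x^8: -16x^7 + 28x^6 + 56x^5 + 70x^4 + 56x^3 + 28x^2 + 8x + 1
the matrix is upper triangular; its diagonal is (0, 0, 0, 0, 0, 0, 0, 0, 0)
for a triangular matrix the eigenvalues are the diagonal entries, with algebraic multiplicity their repetition count

λ = 0 (multiplicity 9)


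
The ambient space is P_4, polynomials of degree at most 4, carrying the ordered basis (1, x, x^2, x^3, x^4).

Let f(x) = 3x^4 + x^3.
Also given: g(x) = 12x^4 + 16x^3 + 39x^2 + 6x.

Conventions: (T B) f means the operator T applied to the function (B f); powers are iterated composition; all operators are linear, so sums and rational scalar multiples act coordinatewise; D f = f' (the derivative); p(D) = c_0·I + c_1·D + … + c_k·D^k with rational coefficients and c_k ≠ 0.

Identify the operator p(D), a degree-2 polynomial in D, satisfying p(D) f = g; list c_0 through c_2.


c_0 = 4, c_1 = 1, c_2 = 1

D^0 f = 3x^4 + x^3
D^1 f = 12x^3 + 3x^2
D^2 f = 36x^2 + 6x
matching coefficients of g against c_0 f + c_1 Df + … from the top degree down determines the c_i
solution: c_0 = 4, c_1 = 1, c_2 = 1


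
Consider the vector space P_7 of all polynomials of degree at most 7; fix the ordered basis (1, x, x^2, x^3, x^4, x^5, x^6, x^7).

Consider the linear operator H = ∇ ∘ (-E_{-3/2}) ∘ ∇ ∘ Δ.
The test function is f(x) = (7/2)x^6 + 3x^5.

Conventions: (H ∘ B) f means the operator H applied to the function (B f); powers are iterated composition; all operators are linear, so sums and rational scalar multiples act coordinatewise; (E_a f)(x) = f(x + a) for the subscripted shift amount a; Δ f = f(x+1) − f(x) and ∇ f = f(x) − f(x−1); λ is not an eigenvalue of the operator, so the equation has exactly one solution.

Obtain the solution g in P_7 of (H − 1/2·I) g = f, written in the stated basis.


write g with unknown coordinates in the stated basis and equate coefficients in (H − 1/2·I) g = f
solving from the highest basis element down gives g = -7x^6 - 6x^5 + 1680x^3 - 9360x^2 + 18540x - 33060
check: H g = 840x^3 - 4680x^2 + 9270x - 16530
so H g − 1/2·g = (7/2)x^6 + 3x^5 = f ✓

the image equals g(x) = -7x^6 - 6x^5 + 1680x^3 - 9360x^2 + 18540x - 33060


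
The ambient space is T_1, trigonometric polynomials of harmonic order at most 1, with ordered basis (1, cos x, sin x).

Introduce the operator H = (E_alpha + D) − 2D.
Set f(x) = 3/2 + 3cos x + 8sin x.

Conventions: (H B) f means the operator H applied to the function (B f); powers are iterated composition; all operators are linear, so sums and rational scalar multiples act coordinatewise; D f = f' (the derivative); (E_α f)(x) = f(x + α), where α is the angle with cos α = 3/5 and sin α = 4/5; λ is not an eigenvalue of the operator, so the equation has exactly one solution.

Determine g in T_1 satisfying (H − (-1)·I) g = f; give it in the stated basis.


write g with unknown coordinates in the stated basis and equate coefficients in (H − (-1)·I) g = f
solving from the highest basis element down gives g = 3/4 + (32/13)cos x + (61/13)sin x
check: H g = 3/4 + (7/13)cos x + (43/13)sin x
so H g − (-1)·g = 3/2 + 3cos x + 8sin x = f ✓

the result is g(x) = 3/4 + (32/13)cos x + (61/13)sin x


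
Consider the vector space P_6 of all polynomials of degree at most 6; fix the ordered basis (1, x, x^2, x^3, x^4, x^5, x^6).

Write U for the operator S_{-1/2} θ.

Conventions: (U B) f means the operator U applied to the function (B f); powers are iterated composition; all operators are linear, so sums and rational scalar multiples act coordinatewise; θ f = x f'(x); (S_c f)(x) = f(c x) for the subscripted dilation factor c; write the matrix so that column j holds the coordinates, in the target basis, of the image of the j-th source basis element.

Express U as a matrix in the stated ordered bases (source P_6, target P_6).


the matrix is [[0, 0, 0, 0, 0, 0, 0]; [0, -1/2, 0, 0, 0, 0, 0]; [0, 0, 1/2, 0, 0, 0, 0]; [0, 0, 0, -3/8, 0, 0, 0]; [0, 0, 0, 0, 1/4, 0, 0]; [0, 0, 0, 0, 0, -5/32, 0]; [0, 0, 0, 0, 0, 0, 3/32]] (rows listed top to bottom)

image of 1: 0
image of x: -(1/2)x
image of x^2: (1/2)x^2
image of x^3: -(3/8)x^3
image of x^4: (1/4)x^4
image of x^5: -(5/32)x^5
image of x^6: (3/32)x^6
each image's coordinates form column j of the matrix


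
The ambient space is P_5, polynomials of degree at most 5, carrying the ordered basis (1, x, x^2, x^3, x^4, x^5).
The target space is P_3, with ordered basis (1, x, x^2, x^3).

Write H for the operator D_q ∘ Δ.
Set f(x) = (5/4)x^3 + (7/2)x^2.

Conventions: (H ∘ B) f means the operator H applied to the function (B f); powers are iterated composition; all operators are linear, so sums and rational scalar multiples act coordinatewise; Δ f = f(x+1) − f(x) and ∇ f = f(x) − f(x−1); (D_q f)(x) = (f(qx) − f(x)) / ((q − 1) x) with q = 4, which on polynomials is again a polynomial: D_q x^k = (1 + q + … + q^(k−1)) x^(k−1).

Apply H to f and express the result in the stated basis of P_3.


g(x) = (75/4)x + 43/4

Δ f = (15/4)x^2 + (43/4)x + 19/4
D_q Δ f = (75/4)x + 43/4


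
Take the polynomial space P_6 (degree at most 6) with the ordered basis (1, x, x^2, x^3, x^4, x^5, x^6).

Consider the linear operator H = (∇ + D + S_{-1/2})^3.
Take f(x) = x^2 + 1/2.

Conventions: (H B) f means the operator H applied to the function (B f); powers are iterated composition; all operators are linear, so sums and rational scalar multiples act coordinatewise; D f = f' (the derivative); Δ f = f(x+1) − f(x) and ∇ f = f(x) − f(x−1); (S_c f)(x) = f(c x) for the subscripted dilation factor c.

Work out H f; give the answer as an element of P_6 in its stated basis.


g(x) = (1/64)x^2 + (3/4)x + 83/16

∇ f = 2x - 1
D f = 2x
S_{-1/2} f = (1/4)x^2 + 1/2
(∇ + D + S_{-1/2}) f = (1/4)x^2 + 4x - 1/2
∇ (∇ + D + S_{-1/2}) f = (1/2)x + 15/4
D (∇ + D + S_{-1/2}) f = (1/2)x + 4
S_{-1/2} (∇ + D + S_{-1/2}) f = (1/16)x^2 - 2x - 1/2
(∇ + D + S_{-1/2}) (∇ + D + S_{-1/2}) f = (1/16)x^2 - x + 29/4
∇ (∇ + D + S_{-1/2}) (∇ + D + S_{-1/2}) f = (1/8)x - 17/16
D (∇ + D + S_{-1/2}) (∇ + D + S_{-1/2}) f = (1/8)x - 1
S_{-1/2} (∇ + D + S_{-1/2}) (∇ + D + S_{-1/2}) f = (1/64)x^2 + (1/2)x + 29/4
(∇ + D + S_{-1/2}) (∇ + D + S_{-1/2}) (∇ + D + S_{-1/2}) f = (1/64)x^2 + (3/4)x + 83/16


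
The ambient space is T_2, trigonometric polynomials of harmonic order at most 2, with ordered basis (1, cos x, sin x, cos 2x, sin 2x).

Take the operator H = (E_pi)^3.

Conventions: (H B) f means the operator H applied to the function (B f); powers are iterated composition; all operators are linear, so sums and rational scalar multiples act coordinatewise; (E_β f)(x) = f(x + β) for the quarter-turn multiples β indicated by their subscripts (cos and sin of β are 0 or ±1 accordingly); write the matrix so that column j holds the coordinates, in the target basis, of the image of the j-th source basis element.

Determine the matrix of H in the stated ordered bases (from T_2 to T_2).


image of 1: 1
image of cos x: -cos x
image of sin x: -sin x
image of cos 2x: cos 2x
image of sin 2x: sin 2x
each image's coordinates form column j of the matrix

the matrix is [[1, 0, 0, 0, 0]; [0, -1, 0, 0, 0]; [0, 0, -1, 0, 0]; [0, 0, 0, 1, 0]; [0, 0, 0, 0, 1]] (rows listed top to bottom)


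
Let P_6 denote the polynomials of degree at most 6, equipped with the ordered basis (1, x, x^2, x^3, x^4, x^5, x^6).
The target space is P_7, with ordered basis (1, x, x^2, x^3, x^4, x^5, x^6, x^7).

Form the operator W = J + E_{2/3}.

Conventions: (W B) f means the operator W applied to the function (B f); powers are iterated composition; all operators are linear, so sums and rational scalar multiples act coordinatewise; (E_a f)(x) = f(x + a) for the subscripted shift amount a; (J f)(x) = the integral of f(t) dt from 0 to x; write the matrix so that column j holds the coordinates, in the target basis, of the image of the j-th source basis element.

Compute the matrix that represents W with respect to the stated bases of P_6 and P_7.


image of 1: x + 1
image of x: (1/2)x^2 + x + 2/3
image of x^2: (1/3)x^3 + x^2 + (4/3)x + 4/9
image of x^3: (1/4)x^4 + x^3 + 2x^2 + (4/3)x + 8/27
image of x^4: (1/5)x^5 + x^4 + (8/3)x^3 + (8/3)x^2 + (32/27)x + 16/81
image of x^5: (1/6)x^6 + x^5 + (10/3)x^4 + (40/9)x^3 + (80/27)x^2 + (80/81)x + 32/243
image of x^6: (1/7)x^7 + x^6 + 4x^5 + (20/3)x^4 + (160/27)x^3 + (80/27)x^2 + (64/81)x + 64/729
each image's coordinates form column j of the matrix

the matrix is [[1, 2/3, 4/9, 8/27, 16/81, 32/243, 64/729]; [1, 1, 4/3, 4/3, 32/27, 80/81, 64/81]; [0, 1/2, 1, 2, 8/3, 80/27, 80/27]; [0, 0, 1/3, 1, 8/3, 40/9, 160/27]; [0, 0, 0, 1/4, 1, 10/3, 20/3]; [0, 0, 0, 0, 1/5, 1, 4]; [0, 0, 0, 0, 0, 1/6, 1]; [0, 0, 0, 0, 0, 0, 1/7]] (rows listed top to bottom)


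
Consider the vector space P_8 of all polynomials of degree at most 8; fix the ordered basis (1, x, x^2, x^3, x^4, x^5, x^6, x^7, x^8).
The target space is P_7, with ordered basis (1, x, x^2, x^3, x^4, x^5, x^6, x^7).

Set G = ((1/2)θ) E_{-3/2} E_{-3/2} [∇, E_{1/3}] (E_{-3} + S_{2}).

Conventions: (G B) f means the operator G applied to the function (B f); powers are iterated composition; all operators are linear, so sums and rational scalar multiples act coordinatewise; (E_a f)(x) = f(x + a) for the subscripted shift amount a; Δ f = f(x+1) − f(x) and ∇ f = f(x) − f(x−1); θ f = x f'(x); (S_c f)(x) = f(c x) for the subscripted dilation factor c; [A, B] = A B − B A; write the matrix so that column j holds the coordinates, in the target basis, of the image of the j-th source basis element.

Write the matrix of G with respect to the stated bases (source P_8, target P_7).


the matrix is [[0, 0, 0, 0, 0, 0, 0, 0, 0]; [0, 0, 0, 0, 0, 0, 0, 0, 0]; [0, 0, 0, 0, 0, 0, 0, 0, 0]; [0, 0, 0, 0, 0, 0, 0, 0, 0]; [0, 0, 0, 0, 0, 0, 0, 0, 0]; [0, 0, 0, 0, 0, 0, 0, 0, 0]; [0, 0, 0, 0, 0, 0, 0, 0, 0]; [0, 0, 0, 0, 0, 0, 0, 0, 0]] (rows listed top to bottom)

image of 1: 0
image of x: 0
image of x^2: 0
image of x^3: 0
image of x^4: 0
image of x^5: 0
image of x^6: 0
image of x^7: 0
image of x^8: 0
each image's coordinates form column j of the matrix


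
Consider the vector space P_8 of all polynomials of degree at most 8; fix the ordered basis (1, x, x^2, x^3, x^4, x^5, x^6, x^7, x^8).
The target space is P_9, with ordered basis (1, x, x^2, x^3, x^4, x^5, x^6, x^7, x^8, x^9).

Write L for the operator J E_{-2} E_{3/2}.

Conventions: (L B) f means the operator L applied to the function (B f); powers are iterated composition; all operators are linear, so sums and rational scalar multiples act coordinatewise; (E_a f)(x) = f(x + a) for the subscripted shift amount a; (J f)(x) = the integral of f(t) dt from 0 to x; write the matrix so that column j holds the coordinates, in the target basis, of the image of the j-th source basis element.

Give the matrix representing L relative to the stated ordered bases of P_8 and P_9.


image of 1: x
image of x: (1/2)x^2 - (1/2)x
image of x^2: (1/3)x^3 - (1/2)x^2 + (1/4)x
image of x^3: (1/4)x^4 - (1/2)x^3 + (3/8)x^2 - (1/8)x
image of x^4: (1/5)x^5 - (1/2)x^4 + (1/2)x^3 - (1/4)x^2 + (1/16)x
image of x^5: (1/6)x^6 - (1/2)x^5 + (5/8)x^4 - (5/12)x^3 + (5/32)x^2 - (1/32)x
image of x^6: (1/7)x^7 - (1/2)x^6 + (3/4)x^5 - (5/8)x^4 + (5/16)x^3 - (3/32)x^2 + (1/64)x
image of x^7: (1/8)x^8 - (1/2)x^7 + (7/8)x^6 - (7/8)x^5 + (35/64)x^4 - (7/32)x^3 + (7/128)x^2 - (1/128)x
image of x^8: (1/9)x^9 - (1/2)x^8 + x^7 - (7/6)x^6 + (7/8)x^5 - (7/16)x^4 + (7/48)x^3 - (1/32)x^2 + (1/256)x
each image's coordinates form column j of the matrix

the matrix is [[0, 0, 0, 0, 0, 0, 0, 0, 0]; [1, -1/2, 1/4, -1/8, 1/16, -1/32, 1/64, -1/128, 1/256]; [0, 1/2, -1/2, 3/8, -1/4, 5/32, -3/32, 7/128, -1/32]; [0, 0, 1/3, -1/2, 1/2, -5/12, 5/16, -7/32, 7/48]; [0, 0, 0, 1/4, -1/2, 5/8, -5/8, 35/64, -7/16]; [0, 0, 0, 0, 1/5, -1/2, 3/4, -7/8, 7/8]; [0, 0, 0, 0, 0, 1/6, -1/2, 7/8, -7/6]; [0, 0, 0, 0, 0, 0, 1/7, -1/2, 1]; [0, 0, 0, 0, 0, 0, 0, 1/8, -1/2]; [0, 0, 0, 0, 0, 0, 0, 0, 1/9]] (rows listed top to bottom)


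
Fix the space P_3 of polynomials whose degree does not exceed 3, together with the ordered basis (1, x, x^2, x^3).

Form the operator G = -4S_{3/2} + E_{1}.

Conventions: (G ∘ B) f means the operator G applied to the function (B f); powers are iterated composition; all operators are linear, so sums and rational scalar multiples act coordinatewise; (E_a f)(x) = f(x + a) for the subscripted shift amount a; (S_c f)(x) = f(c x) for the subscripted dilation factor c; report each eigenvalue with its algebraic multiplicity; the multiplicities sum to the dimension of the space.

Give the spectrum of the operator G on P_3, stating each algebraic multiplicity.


λ = -25/2 (multiplicity 1), λ = -8 (multiplicity 1), λ = -5 (multiplicity 1), λ = -3 (multiplicity 1)

image of 1: -3
image of x: -5x + 1
image of x^2: -8x^2 + 2x + 1
image of x^3: -(25/2)x^3 + 3x^2 + 3x + 1
the matrix is upper triangular; its diagonal is (-3, -5, -8, -25/2)
for a triangular matrix the eigenvalues are the diagonal entries, with algebraic multiplicity their repetition count


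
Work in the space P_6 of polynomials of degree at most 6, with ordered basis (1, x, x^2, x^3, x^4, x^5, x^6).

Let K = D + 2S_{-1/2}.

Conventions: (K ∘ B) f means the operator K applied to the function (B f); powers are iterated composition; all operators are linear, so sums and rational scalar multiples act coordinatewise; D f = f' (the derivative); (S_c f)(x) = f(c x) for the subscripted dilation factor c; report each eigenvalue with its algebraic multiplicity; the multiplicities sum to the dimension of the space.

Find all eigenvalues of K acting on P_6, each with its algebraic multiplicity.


image of 1: 2
image of x: -x + 1
image of x^2: (1/2)x^2 + 2x
image of x^3: -(1/4)x^3 + 3x^2
image of x^4: (1/8)x^4 + 4x^3
image of x^5: -(1/16)x^5 + 5x^4
image of x^6: (1/32)x^6 + 6x^5
the matrix is upper triangular; its diagonal is (2, -1, 1/2, -1/4, 1/8, -1/16, 1/32)
for a triangular matrix the eigenvalues are the diagonal entries, with algebraic multiplicity their repetition count

λ = -1 (multiplicity 1), λ = -1/4 (multiplicity 1), λ = -1/16 (multiplicity 1), λ = 1/32 (multiplicity 1), λ = 1/8 (multiplicity 1), λ = 1/2 (multiplicity 1), λ = 2 (multiplicity 1)


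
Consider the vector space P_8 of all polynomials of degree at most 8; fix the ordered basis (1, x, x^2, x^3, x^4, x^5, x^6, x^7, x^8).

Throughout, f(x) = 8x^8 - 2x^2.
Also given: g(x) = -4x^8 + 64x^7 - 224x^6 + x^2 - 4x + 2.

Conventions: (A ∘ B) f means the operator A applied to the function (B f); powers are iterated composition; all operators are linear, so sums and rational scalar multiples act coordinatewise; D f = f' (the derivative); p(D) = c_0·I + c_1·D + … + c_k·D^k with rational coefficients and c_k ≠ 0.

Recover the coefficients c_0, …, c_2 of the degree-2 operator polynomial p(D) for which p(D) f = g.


c_0 = -1/2, c_1 = 1, c_2 = -1/2

D^0 f = 8x^8 - 2x^2
D^1 f = 64x^7 - 4x
D^2 f = 448x^6 - 4
matching coefficients of g against c_0 f + c_1 Df + … from the top degree down determines the c_i
solution: c_0 = -1/2, c_1 = 1, c_2 = -1/2


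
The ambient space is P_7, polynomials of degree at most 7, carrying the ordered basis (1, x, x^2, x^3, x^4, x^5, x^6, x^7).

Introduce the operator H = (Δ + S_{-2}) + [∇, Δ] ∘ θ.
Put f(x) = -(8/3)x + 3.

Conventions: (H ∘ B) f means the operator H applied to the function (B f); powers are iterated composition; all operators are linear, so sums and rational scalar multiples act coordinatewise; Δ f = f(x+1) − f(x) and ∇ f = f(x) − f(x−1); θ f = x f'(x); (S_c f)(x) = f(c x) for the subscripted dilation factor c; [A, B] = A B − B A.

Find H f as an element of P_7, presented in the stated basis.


Δ f = -8/3
S_{-2} f = (16/3)x + 3
(Δ + S_{-2}) f = (16/3)x + 1/3
θ f = -(8/3)x
Δ θ f = -8/3
∇ Δ θ f = 0
∇ θ f = -8/3
Δ ∇ θ f = 0
[∇, Δ] θ f = 0
((Δ + S_{-2}) + [∇, Δ] ∘ θ) f = (16/3)x + 1/3

the result is g(x) = (16/3)x + 1/3


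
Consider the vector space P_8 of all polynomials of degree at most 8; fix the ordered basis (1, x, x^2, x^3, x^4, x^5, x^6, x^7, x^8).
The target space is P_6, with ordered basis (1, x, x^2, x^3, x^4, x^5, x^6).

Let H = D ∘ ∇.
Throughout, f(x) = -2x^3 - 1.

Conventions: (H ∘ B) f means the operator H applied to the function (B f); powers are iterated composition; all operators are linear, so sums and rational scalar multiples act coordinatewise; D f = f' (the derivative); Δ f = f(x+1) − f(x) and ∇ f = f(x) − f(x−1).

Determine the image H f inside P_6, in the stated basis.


∇ f = -6x^2 + 6x - 2
D ∇ f = -12x + 6

the result is g(x) = -12x + 6


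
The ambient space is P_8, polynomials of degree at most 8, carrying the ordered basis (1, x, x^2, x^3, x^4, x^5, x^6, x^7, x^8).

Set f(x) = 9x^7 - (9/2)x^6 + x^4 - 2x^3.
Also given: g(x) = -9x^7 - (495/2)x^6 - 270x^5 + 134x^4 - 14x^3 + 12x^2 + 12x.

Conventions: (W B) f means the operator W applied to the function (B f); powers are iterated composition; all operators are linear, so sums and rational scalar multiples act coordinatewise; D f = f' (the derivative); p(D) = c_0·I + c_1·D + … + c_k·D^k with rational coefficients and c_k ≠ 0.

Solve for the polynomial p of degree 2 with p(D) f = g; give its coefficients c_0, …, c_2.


D^0 f = 9x^7 - (9/2)x^6 + x^4 - 2x^3
D^1 f = 63x^6 - 27x^5 + 4x^3 - 6x^2
D^2 f = 378x^5 - 135x^4 + 12x^2 - 12x
matching coefficients of g against c_0 f + c_1 Df + … from the top degree down determines the c_i
solution: c_0 = -1, c_1 = -4, c_2 = -1

p(D) = -I − 4·D − D^2, i.e. c_0 = -1, c_1 = -4, c_2 = -1


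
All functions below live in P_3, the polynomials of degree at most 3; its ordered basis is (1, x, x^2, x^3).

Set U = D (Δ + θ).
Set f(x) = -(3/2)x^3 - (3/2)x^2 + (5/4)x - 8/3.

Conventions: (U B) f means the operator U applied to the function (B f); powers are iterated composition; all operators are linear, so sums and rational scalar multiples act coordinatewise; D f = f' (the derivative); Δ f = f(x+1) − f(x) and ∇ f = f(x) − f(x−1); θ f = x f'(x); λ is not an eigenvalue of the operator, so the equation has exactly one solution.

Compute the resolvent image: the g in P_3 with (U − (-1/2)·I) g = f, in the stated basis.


g(x) = -3x^3 + 51x^2 - (739/2)x + 1643/3

write g with unknown coordinates in the stated basis and equate coefficients in (U − (-1/2)·I) g = f
solving from the highest basis element down gives g = -3x^3 + 51x^2 - (739/2)x + 1643/3
check: U g = -27x^2 + 186x - 553/2
so U g − (-1/2)·g = -(3/2)x^3 - (3/2)x^2 + (5/4)x - 8/3 = f ✓


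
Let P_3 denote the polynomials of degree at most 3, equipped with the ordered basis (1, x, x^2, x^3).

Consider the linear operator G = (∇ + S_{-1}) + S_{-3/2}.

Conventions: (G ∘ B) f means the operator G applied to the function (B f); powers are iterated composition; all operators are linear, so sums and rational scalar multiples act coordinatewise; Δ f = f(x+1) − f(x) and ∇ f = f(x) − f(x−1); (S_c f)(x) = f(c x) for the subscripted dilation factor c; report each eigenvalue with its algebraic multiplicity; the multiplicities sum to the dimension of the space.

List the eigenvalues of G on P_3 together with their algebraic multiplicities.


image of 1: 2
image of x: -(5/2)x + 1
image of x^2: (13/4)x^2 + 2x - 1
image of x^3: -(35/8)x^3 + 3x^2 - 3x + 1
the matrix is upper triangular; its diagonal is (2, -5/2, 13/4, -35/8)
for a triangular matrix the eigenvalues are the diagonal entries, with algebraic multiplicity their repetition count

λ = -35/8 (multiplicity 1), λ = -5/2 (multiplicity 1), λ = 2 (multiplicity 1), λ = 13/4 (multiplicity 1)
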